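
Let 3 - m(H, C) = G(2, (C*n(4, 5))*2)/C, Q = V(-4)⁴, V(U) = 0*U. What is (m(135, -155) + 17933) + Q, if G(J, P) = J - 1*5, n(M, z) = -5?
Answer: 2780077/155 ≈ 17936.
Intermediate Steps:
V(U) = 0
G(J, P) = -5 + J (G(J, P) = J - 5 = -5 + J)
Q = 0 (Q = 0⁴ = 0)
m(H, C) = 3 + 3/C (m(H, C) = 3 - (-5 + 2)/C = 3 - (-3)/C = 3 + 3/C)
(m(135, -155) + 17933) + Q = ((3 + 3/(-155)) + 17933) + 0 = ((3 + 3*(-1/155)) + 17933) + 0 = ((3 - 3/155) + 17933) + 0 = (462/155 + 17933) + 0 = 2780077/155 + 0 = 2780077/155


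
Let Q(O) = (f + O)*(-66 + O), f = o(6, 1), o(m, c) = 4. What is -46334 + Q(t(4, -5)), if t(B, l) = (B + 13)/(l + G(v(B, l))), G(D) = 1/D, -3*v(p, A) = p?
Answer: -24548750/529 ≈ -46406.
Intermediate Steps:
v(p, A) = -p/3
f = 4
t(B, l) = (13 + B)/(l - 3/B) (t(B, l) = (B + 13)/(l + 1/(-B/3)) = (13 + B)/(l - 3/B))
Q(O) = (-66 + O)*(4 + O) (Q(O) = (4 + O)*(-66 + O) = (-66 + O)*(4 + O))
-46334 + Q(t(4, -5)) = -46334 + (-264 + (4*(13 + 4)/(-3 + 4*(-5)))² - 248*(13 + 4)/(-3 + 4*(-5))) = -46334 + (-264 + (4*17/(-3 - 20))² - 248*17/(-3 - 20)) = -46334 + (-264 + (4*17/(-23))² - 248*17/(-23)) = -46334 + (-264 + (4*(-1/23)*17)² - 248*(-1)*17/23) = -46334 + (-264 + (-68/23)² - 62*(-68/23)) = -46334 + (-264 + 4624/529 + 4216/23) = -46334 - 38064/529 = -24548750/529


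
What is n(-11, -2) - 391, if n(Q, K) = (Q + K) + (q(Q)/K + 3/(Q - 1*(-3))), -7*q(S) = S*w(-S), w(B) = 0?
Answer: -3235/8 ≈ -404.38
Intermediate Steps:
q(S) = 0 (q(S) = -S*0/7 = -⅐*0 = 0)
n(Q, K) = K + Q + 3/(3 + Q) (n(Q, K) = (Q + K) + (0/K + 3/(Q - 1*(-3))) = (K + Q) + (0 + 3/(Q + 3)) = (K + Q) + (0 + 3/(3 + Q)) = (K + Q) + 3/(3 + Q) = K + Q + 3/(3 + Q))
n(-11, -2) - 391 = (3 + (-11)² + 3*(-2) + 3*(-11) - 2*(-11))/(3 - 11) - 391 = (3 + 121 - 6 - 33 + 22)/(-8) - 391 = -⅛*107 - 391 = -107/8 - 391 = -3235/8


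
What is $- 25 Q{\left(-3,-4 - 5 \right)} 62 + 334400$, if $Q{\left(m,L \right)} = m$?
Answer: $339050$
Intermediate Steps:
$- 25 Q{\left(-3,-4 - 5 \right)} 62 + 334400 = \left(-25\right) \left(-3\right) 62 + 334400 = 75 \cdot 62 + 334400 = 4650 + 334400 = 339050$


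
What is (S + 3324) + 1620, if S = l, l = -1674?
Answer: 3270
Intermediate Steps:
S = -1674
(S + 3324) + 1620 = (-1674 + 3324) + 1620 = 1650 + 1620 = 3270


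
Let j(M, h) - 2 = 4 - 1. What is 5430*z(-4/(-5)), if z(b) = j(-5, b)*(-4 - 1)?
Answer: -135750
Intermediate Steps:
j(M, h) = 5 (j(M, h) = 2 + (4 - 1) = 2 + 3 = 5)
z(b) = -25 (z(b) = 5*(-4 - 1) = 5*(-5) = -25)
5430*z(-4/(-5)) = 5430*(-25) = -135750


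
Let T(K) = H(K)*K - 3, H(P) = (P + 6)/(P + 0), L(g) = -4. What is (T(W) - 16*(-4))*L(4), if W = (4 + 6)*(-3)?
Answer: -148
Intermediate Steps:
H(P) = (6 + P)/P
W = -30 (W = 10*(-3) = -30)
T(K) = 3 + K (T(K) = ((6 + K)/K)*K - 3 = (6 + K) - 3 = 3 + K)
(T(W) - 16*(-4))*L(4) = ((3 - 30) - 16*(-4))*(-4) = (-27 + 64)*(-4) = 37*(-4) = -148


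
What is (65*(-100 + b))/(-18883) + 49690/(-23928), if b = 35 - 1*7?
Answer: -413156615/225916212 ≈ -1.8288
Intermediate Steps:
b = 28 (b = 35 - 7 = 28)
(65*(-100 + b))/(-18883) + 49690/(-23928) = (65*(-100 + 28))/(-18883) + 49690/(-23928) = (65*(-72))*(-1/18883) + 49690*(-1/23928) = -4680*(-1/18883) - 24845/11964 = 4680/18883 - 24845/11964 = -413156615/225916212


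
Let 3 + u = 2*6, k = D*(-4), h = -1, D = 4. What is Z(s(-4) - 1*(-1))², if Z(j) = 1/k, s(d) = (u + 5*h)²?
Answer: 1/256 ≈ 0.0039063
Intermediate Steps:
k = -16 (k = 4*(-4) = -16)
u = 9 (u = -3 + 2*6 = -3 + 12 = 9)
s(d) = 16 (s(d) = (9 + 5*(-1))² = (9 - 5)² = 4² = 16)
Z(j) = -1/16 (Z(j) = 1/(-16) = -1/16)
Z(s(-4) - 1*(-1))² = (-1/16)² = 1/256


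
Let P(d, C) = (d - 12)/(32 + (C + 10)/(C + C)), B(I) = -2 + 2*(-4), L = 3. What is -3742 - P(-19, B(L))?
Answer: -119713/32 ≈ -3741.0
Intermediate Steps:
B(I) = -10 (B(I) = -2 - 8 = -10)
P(d, C) = (-12 + d)/(32 + (10 + C)/(2*C)) (P(d, C) = (-12 + d)/(32 + (10 + C)/((2*C))) = (-12 + d)/(32 + (10 + C)*(1/(2*C))) = (-12 + d)/(32 + (10 + C)/(2*C)))
-3742 - P(-19, B(L)) = -3742 - 2*(-10)*(-12 - 19)/(5*(2 + 13*(-10))) = -3742 - 2*(-10)*(-31)/(5*(2 - 130)) = -3742 - 2*(-10)*(-31)/(5*(-128)) = -3742 - 2*(-10)*(-1)*(-31)/(5*128) = -3742 - 1*(-31/32) = -3742 + 31/32 = -119713/32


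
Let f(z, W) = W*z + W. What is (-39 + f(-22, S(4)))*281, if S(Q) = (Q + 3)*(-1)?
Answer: 30348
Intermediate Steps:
S(Q) = -3 - Q (S(Q) = (3 + Q)*(-1) = -3 - Q)
f(z, W) = W + W*z
(-39 + f(-22, S(4)))*281 = (-39 + (-3 - 1*4)*(1 - 22))*281 = (-39 + (-3 - 4)*(-21))*281 = (-39 - 7*(-21))*281 = (-39 + 147)*281 = 108*281 = 30348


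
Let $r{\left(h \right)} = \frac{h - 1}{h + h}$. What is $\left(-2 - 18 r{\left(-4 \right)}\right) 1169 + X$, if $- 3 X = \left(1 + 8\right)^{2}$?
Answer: $- \frac{62065}{4} \approx -15516.0$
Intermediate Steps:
$r{\left(h \right)} = \frac{-1 + h}{2 h}$
$X = -27$ ($X = - \frac{\left(1 + 8\right)^{2}}{3} = - \frac{9^{2}}{3} = \left(- \frac{1}{3}\right) 81 = -27$)
$\left(-2 - 18 r{\left(-4 \right)}\right) 1169 + X = \left(-2 - 18 \frac{-1 - 4}{2 \left(-4\right)}\right) 1169 - 27 = \left(-2 - 18 \cdot \frac{1}{2} \left(- \frac{1}{4}\right) \left(-5\right)\right) 1169 - 27 = \left(-2 - \frac{45}{4}\right) 1169 - 27 = \left(- \frac{53}{4}\right) 1169 - 27 = - \frac{61957}{4} - 27 = - \frac{62065}{4}$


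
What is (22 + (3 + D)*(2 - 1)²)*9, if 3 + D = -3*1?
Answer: 171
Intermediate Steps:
D = -6 (D = -3 - 3*1 = -3 - 3 = -6)
(22 + (3 + D)*(2 - 1)²)*9 = (22 + (3 - 6)*(2 - 1)²)*9 = (22 - 3*1²)*9 = (22 - 3*1)*9 = (22 - 3)*9 = 19*9 = 171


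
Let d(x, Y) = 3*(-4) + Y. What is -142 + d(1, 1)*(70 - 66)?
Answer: -186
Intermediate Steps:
d(x, Y) = -12 + Y
-142 + d(1, 1)*(70 - 66) = -142 + (-12 + 1)*(70 - 66) = -142 - 11*4 = -142 - 44 = -186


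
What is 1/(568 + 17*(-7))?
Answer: 1/449 ≈ 0.0022272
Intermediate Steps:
1/(568 + 17*(-7)) = 1/(568 - 119) = 1/449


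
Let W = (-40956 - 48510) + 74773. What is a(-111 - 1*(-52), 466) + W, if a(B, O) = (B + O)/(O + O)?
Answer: -13693469/932 ≈ -14693.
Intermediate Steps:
a(B, O) = (B + O)/(2*O) (a(B, O) = (B + O)/((2*O)) = (B + O)*(1/(2*O)) = (B + O)/(2*O))
W = -14693 (W = -89466 + 74773 = -14693)
a(-111 - 1*(-52), 466) + W = (1/2)*((-111 - 1*(-52)) + 466)/466 - 14693 = (1/2)*(1/466)*((-111 + 52) + 466) - 14693 = (1/2)*(1/466)*(-59 + 466) - 14693 = (1/2)*(1/466)*407 - 14693 = 407/932 - 14693 = -13693469/932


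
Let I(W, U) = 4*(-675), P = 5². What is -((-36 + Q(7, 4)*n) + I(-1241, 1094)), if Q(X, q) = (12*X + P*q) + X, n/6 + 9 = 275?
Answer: -302100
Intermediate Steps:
P = 25
n = 1596 (n = -54 + 6*275 = -54 + 1650 = 1596)
I(W, U) = -2700
Q(X, q) = 13*X + 25*q (Q(X, q) = (12*X + 25*q) + X = 13*X + 25*q)
-((-36 + Q(7, 4)*n) + I(-1241, 1094)) = -((-36 + (13*7 + 25*4)*1596) - 2700) = -((-36 + (91 + 100)*1596) - 2700) = -((-36 + 191*1596) - 2700) = -((-36 + 304836) - 2700) = -(304800 - 2700) = -1*302100 = -302100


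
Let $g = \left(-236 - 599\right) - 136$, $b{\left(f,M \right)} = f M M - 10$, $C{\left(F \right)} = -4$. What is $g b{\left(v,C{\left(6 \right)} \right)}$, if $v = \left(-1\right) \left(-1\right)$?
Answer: $-5826$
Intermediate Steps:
$v = 1$
$b{\left(f,M \right)} = -10 + f M^{2}$ ($b{\left(f,M \right)} = M f M - 10 = f M^{2} - 10 = -10 + f M^{2}$)
$g = -971$ ($g = \left(-236 - 599\right) - 136 = -835 - 136 = -971$)
$g b{\left(v,C{\left(6 \right)} \right)} = - 971 \left(-10 + 1 \left(-4\right)^{2}\right) = - 971 \left(-10 + 1 \cdot 16\right) = - 971 \left(-10 + 16\right) = \left(-971\right) 6 = -5826$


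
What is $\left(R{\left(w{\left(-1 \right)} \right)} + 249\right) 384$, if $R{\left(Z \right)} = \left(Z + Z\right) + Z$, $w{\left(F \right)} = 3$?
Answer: $99072$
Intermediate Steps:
$R{\left(Z \right)} = 3 Z$ ($R{\left(Z \right)} = 2 Z + Z = 3 Z$)
$\left(R{\left(w{\left(-1 \right)} \right)} + 249\right) 384 = \left(3 \cdot 3 + 249\right) 384 = \left(9 + 249\right) 384 = 258 \cdot 384 = 99072$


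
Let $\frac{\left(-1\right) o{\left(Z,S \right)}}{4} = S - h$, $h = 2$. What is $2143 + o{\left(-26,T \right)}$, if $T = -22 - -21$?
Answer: $2155$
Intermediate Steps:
$T = -1$ ($T = -22 + 21 = -1$)
$o{\left(Z,S \right)} = 8 - 4 S$ ($o{\left(Z,S \right)} = - 4 \left(S - 2\right) = - 4 \left(-2 + S\right) = 8 - 4 S$)
$2143 + o{\left(-26,T \right)} = 2143 + \left(8 - -4\right) = 2143 + \left(8 + 4\right) = 2143 + 12 = 2155$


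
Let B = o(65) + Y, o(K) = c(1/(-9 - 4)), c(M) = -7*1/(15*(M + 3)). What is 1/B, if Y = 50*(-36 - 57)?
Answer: -570/2650591 ≈ -0.00021505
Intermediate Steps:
c(M) = -7/(45 + 15*M) (c(M) = -7*1/(15*(3 + M)) = -7/(45 + 15*M))
o(K) = -91/570 (o(K) = -7/(45 + 15/(-9 - 4)) = -7/(45 + 15/(-13)) = -7/(45 + 15*(-1/13)) = -7/(45 - 15/13) = -7/570/13 = -7*13/570 = -91/570)
Y = -4650 (Y = 50*(-93) = -4650)
B = -2650591/570 (B = -91/570 - 4650 = -2650591/570 ≈ -4650.2)
1/B = 1/(-2650591/570) = -570/2650591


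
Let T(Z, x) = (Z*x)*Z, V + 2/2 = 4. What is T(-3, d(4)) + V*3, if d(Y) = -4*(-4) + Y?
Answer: 189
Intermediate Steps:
V = 3 (V = -1 + 4 = 3)
d(Y) = 16 + Y
T(Z, x) = x*Z²
T(-3, d(4)) + V*3 = (16 + 4)*(-3)² + 3*3 = 20*9 + 9 = 180 + 9 = 189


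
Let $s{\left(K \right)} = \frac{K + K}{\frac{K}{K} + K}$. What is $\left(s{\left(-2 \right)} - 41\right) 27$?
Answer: $-999$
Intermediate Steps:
$s{\left(K \right)} = \frac{2 K}{1 + K}$
$\left(s{\left(-2 \right)} - 41\right) 27 = \left(2 \left(-2\right) \frac{1}{1 - 2} - 41\right) 27 = \left(2 \left(-2\right) \frac{1}{-1} - 41\right) 27 = \left(2 \left(-2\right) \left(-1\right) - 41\right) 27 = \left(4 - 41\right) 27 = \left(-37\right) 27 = -999$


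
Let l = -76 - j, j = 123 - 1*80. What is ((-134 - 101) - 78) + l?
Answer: -432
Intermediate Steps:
j = 43 (j = 123 - 80 = 43)
l = -119 (l = -76 - 1*43 = -76 - 43 = -119)
((-134 - 101) - 78) + l = ((-134 - 101) - 78) - 119 = (-235 - 78) - 119 = -313 - 119 = -432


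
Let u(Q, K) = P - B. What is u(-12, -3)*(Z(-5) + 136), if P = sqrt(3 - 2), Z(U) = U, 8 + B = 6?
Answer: 393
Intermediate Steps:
B = -2 (B = -8 + 6 = -2)
P = 1 (P = sqrt(1) = 1)
u(Q, K) = 3 (u(Q, K) = 1 - 1*(-2) = 1 + 2 = 3)
u(-12, -3)*(Z(-5) + 136) = 3*(-5 + 136) = 3*131 = 393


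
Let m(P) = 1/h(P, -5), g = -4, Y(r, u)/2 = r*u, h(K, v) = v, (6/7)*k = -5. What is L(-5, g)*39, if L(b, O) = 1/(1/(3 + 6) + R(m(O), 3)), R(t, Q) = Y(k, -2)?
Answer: 351/211 ≈ 1.6635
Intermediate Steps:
k = -35/6 (k = (7/6)*(-5) = -35/6 ≈ -5.8333)
Y(r, u) = 2*r*u (Y(r, u) = 2*(r*u) = 2*r*u)
m(P) = -1/5 (m(P) = 1/(-5) = -1/5)
R(t, Q) = 70/3 (R(t, Q) = 2*(-35/6)*(-2) = 70/3)
L(b, O) = 9/211 (L(b, O) = 1/(1/(3 + 6) + 70/3) = 1/(1/9 + 70/3) = 1/(211/9) = 9/211)
L(-5, g)*39 = (9/211)*39 = 351/211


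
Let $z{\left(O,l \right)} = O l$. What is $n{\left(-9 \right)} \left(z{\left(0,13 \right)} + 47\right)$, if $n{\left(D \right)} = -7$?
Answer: $-329$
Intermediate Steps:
$n{\left(-9 \right)} \left(z{\left(0,13 \right)} + 47\right) = - 7 \left(0 \cdot 13 + 47\right) = - 7 \left(0 + 47\right) = \left(-7\right) 47 = -329$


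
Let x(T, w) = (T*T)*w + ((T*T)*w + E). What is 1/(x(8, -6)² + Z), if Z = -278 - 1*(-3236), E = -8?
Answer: 1/605134 ≈ 1.6525e-6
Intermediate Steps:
x(T, w) = -8 + 2*w*T² (x(T, w) = (T*T)*w + ((T*T)*w - 8) = T²*w + (T²*w - 8) = w*T² + (w*T² - 8) = w*T² + (-8 + w*T²) = -8 + 2*w*T²)
Z = 2958 (Z = -278 + 3236 = 2958)
1/(x(8, -6)² + Z) = 1/((-8 + 2*(-6)*8²)² + 2958) = 1/((-8 + 2*(-6)*64)² + 2958) = 1/((-8 - 768)² + 2958) = 1/((-776)² + 2958) = 1/(602176 + 2958) = 1/605134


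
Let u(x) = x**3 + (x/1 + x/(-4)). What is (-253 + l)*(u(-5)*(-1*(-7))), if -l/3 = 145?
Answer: 620060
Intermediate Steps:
l = -435 (l = -3*145 = -435)
u(x) = x**3 + 3*x/4 (u(x) = x**3 + (x*1 + x*(-1/4)) = x**3 + (x - x/4) = x**3 + 3*x/4)
(-253 + l)*(u(-5)*(-1*(-7))) = (-253 - 435)*((-5*(3/4 + (-5)**2))*(-1*(-7))) = -688*(-5*(3/4 + 25))*7 = -688*(-5*103/4)*7 = -(-88580)*7 = -688*(-3605/4) = 620060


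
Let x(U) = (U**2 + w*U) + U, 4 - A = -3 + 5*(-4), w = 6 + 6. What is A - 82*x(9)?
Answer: -16209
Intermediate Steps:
w = 12
A = 27 (A = 4 - (-3 + 5*(-4)) = 4 - (-3 - 20) = 4 - 1*(-23) = 4 + 23 = 27)
x(U) = U**2 + 13*U (x(U) = (U**2 + 12*U) + U = U**2 + 13*U)
A - 82*x(9) = 27 - 738*(13 + 9) = 27 - 738*22 = 27 - 82*198 = 27 - 16236 = -16209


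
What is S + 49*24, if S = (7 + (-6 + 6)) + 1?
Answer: 1184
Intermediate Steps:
S = 8 (S = (7 + 0) + 1 = 7 + 1 = 8)
S + 49*24 = 8 + 49*24 = 8 + 1176 = 1184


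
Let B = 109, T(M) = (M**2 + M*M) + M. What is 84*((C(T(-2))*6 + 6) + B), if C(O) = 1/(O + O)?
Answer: 9702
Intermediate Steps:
T(M) = M + 2*M**2 (T(M) = (M**2 + M**2) + M = 2*M**2 + M = M + 2*M**2)
C(O) = 1/(2*O)
84*((C(T(-2))*6 + 6) + B) = 84*(((1/(2*((-2*(1 + 2*(-2))))))*6 + 6) + 109) = 84*(((1/(2*((-2*(1 - 4)))))*6 + 6) + 109) = 84*(((1/(2*((-2*(-3)))))*6 + 6) + 109) = 84*((((1/2)/6)*6 + 6) + 109) = 84*((((1/2)*(1/6))*6 + 6) + 109) = 84*(((1/12)*6 + 6) + 109) = 84*((1/2 + 6) + 109) = 84*(13/2 + 109) = 84*(231/2) = 9702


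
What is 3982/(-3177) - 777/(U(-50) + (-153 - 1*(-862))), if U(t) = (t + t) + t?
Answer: -4694467/1775943 ≈ -2.6434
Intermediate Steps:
U(t) = 3*t (U(t) = 2*t + t = 3*t)
3982/(-3177) - 777/(U(-50) + (-153 - 1*(-862))) = 3982/(-3177) - 777/(3*(-50) + (-153 - 1*(-862))) = 3982*(-1/3177) - 777/(-150 + (-153 + 862)) = -3982/3177 - 777/(-150 + 709) = -3982/3177 - 777/559 = -4694467/1775943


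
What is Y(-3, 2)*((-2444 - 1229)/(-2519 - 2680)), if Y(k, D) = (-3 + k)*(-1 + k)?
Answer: 29384/1733 ≈ 16.956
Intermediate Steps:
Y(k, D) = (-1 + k)*(-3 + k)
Y(-3, 2)*((-2444 - 1229)/(-2519 - 2680)) = (3 + (-3)**2 - 4*(-3))*((-2444 - 1229)/(-2519 - 2680)) = (3 + 9 + 12)*(-3673/(-5199)) = 24*(-3673*(-1/5199)) = 24*(3673/5199) = 29384/1733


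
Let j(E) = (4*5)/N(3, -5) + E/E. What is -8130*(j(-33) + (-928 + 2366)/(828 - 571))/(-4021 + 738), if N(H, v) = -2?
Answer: -1016250/120533 ≈ -8.4313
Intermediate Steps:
j(E) = -9 (j(E) = (4*5)/(-2) + E/E = 20*(-½) + 1 = -10 + 1 = -9)
-8130*(j(-33) + (-928 + 2366)/(828 - 571))/(-4021 + 738) = -8130*(-9 + (-928 + 2366)/(828 - 571))/(-4021 + 738) = -8130/((-3283/(-9 + 1438/257))) = -8130/((-3283/(-875/257))) = -8130/((-3283*(-257/875))) = -8130/120533/125 = -8130*125/120533 = -1016250/120533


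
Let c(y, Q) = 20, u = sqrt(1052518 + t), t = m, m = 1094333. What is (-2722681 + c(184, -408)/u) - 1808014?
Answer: -4530695 + 20*sqrt(238539)/715617 ≈ -4.5307e+6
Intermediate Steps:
t = 1094333
u = 3*sqrt(238539) (u = sqrt(1052518 + 1094333) = sqrt(2146851) = 3*sqrt(238539) ≈ 1465.2)
(-2722681 + c(184, -408)/u) - 1808014 = (-2722681 + 20/((3*sqrt(238539)))) - 1808014 = (-2722681 + 20*(sqrt(238539)/715617)) - 1808014 = (-2722681 + 20*sqrt(238539)/715617) - 1808014 = -4530695 + 20*sqrt(238539)/715617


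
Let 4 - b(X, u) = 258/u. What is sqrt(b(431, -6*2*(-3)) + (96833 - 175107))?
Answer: I*sqrt(2817978)/6 ≈ 279.78*I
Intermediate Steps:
b(X, u) = 4 - 258/u
sqrt(b(431, -6*2*(-3)) + (96833 - 175107)) = sqrt((4 - 258/(-6*2*(-3))) + (96833 - 175107)) = sqrt((4 - 258/((-12*(-3)))) - 78274) = sqrt((4 - 258/36) - 78274) = sqrt((4 - 258*1/36) - 78274) = sqrt((4 - 43/6) - 78274) = sqrt(-19/6 - 78274) = sqrt(-469663/6) = I*sqrt(2817978)/6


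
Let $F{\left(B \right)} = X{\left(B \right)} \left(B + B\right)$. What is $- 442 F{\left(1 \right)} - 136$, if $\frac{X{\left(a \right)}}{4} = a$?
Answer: $-3672$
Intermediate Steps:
$X{\left(a \right)} = 4 a$
$F{\left(B \right)} = 8 B^{2}$ ($F{\left(B \right)} = 4 B \left(B + B\right) = 4 B 2 B = 8 B^{2}$)
$- 442 F{\left(1 \right)} - 136 = - 442 \cdot 8 \cdot 1^{2} - 136 = - 442 \cdot 8 \cdot 1 - 136 = \left(-442\right) 8 - 136 = -3536 - 136 = -3672$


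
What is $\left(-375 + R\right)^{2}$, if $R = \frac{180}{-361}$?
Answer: $\frac{18375158025}{130321} \approx 1.41 \cdot 10^{5}$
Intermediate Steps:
$R = - \frac{180}{361}$ ($R = 180 \left(- \frac{1}{361}\right) = - \frac{180}{361} \approx -0.49861$)
$\left(-375 + R\right)^{2} = \left(-375 - \frac{180}{361}\right)^{2} = \left(- \frac{135555}{361}\right)^{2} = \frac{18375158025}{130321}$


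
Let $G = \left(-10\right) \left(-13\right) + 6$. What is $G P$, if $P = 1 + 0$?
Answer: $136$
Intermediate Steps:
$P = 1$
$G = 136$ ($G = 130 + 6 = 136$)
$G P = 136 \cdot 1 = 136$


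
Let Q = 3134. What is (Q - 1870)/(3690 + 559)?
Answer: 1264/4249 ≈ 0.29748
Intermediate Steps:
(Q - 1870)/(3690 + 559) = (3134 - 1870)/(3690 + 559) = 1264/4249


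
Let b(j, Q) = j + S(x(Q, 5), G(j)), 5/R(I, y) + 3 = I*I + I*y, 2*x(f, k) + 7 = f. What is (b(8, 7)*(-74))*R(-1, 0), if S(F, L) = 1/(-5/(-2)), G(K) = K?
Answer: 1554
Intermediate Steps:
x(f, k) = -7/2 + f/2
R(I, y) = 5/(-3 + I**2 + I*y) (R(I, y) = 5/(-3 + (I*I + I*y)) = 5/(-3 + (I**2 + I*y)) = 5/(-3 + I**2 + I*y))
S(F, L) = 2/5 (S(F, L) = 1/(-5*(-1/2)) = 1/(5/2) = 2/5)
b(j, Q) = 2/5 + j (b(j, Q) = j + 2/5 = 2/5 + j)
(b(8, 7)*(-74))*R(-1, 0) = ((2/5 + 8)*(-74))*(5/(-3 + (-1)**2 - 1*0)) = ((42/5)*(-74))*(5/(-3 + 1 + 0)) = -3108/(-2) = -3108*(-1)/2 = -3108/5*(-5/2) = 1554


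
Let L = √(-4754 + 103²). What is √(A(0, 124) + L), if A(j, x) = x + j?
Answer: √(124 + √5855) ≈ 14.160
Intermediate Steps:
A(j, x) = j + x
L = √5855 (L = √(-4754 + 10609) = √5855 ≈ 76.518)
√(A(0, 124) + L) = √((0 + 124) + √5855) = √(124 + √5855)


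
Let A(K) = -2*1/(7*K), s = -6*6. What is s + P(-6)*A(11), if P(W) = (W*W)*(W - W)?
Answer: -36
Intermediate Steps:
s = -36
A(K) = -2/(7*K)
P(W) = 0 (P(W) = W²*0 = 0)
s + P(-6)*A(11) = -36 + 0*(-2/7/11) = -36 + 0*(-2/7*1/11) = -36 + 0*(-2/77) = -36 + 0 = -36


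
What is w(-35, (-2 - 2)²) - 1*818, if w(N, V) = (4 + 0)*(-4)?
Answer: -834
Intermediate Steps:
w(N, V) = -16 (w(N, V) = 4*(-4) = -16)
w(-35, (-2 - 2)²) - 1*818 = -16 - 1*818 = -16 - 818 = -834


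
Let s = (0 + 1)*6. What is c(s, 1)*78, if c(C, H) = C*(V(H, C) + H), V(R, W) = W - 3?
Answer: 1872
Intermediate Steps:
V(R, W) = -3 + W
s = 6 (s = 1*6 = 6)
c(C, H) = C*(-3 + C + H) (c(C, H) = C*((-3 + C) + H) = C*(-3 + C + H))
c(s, 1)*78 = (6*(-3 + 6 + 1))*78 = (6*4)*78 = 24*78 = 1872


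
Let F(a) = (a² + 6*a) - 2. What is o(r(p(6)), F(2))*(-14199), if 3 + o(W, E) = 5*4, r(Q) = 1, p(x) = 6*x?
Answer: -241383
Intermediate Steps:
F(a) = -2 + a² + 6*a
o(W, E) = 17 (o(W, E) = -3 + 5*4 = -3 + 20 = 17)
o(r(p(6)), F(2))*(-14199) = 17*(-14199) = -241383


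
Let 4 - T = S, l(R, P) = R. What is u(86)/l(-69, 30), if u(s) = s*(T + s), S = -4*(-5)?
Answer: -6020/69 ≈ -87.246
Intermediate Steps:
S = 20
T = -16 (T = 4 - 1*20 = 4 - 20 = -16)
u(s) = s*(-16 + s)
u(86)/l(-69, 30) = (86*(-16 + 86))/(-69) = (86*70)*(-1/69) = 6020*(-1/69) = -6020/69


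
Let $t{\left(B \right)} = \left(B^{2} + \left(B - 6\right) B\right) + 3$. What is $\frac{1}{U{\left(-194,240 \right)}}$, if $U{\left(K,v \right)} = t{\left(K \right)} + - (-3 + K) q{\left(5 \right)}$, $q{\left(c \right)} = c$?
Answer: $\frac{1}{77424} \approx 1.2916 \cdot 10^{-5}$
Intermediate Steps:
$t{\left(B \right)} = 3 + B^{2} + B \left(-6 + B\right)$ ($t{\left(B \right)} = \left(B^{2} + \left(B - 6\right) B\right) + 3 = \left(B^{2} + \left(-6 + B\right) B\right) + 3 = \left(B^{2} + B \left(-6 + B\right)\right) + 3 = 3 + B^{2} + B \left(-6 + B\right)$)
$U{\left(K,v \right)} = 18 - 11 K + 2 K^{2}$ ($U{\left(K,v \right)} = \left(3 - 6 K + 2 K^{2}\right) + - (-3 + K) 5 = \left(3 - 6 K + 2 K^{2}\right) + \left(3 - K\right) 5 = \left(3 - 6 K + 2 K^{2}\right) - \left(-15 + 5 K\right) = 18 - 11 K + 2 K^{2}$)
$\frac{1}{U{\left(-194,240 \right)}} = \frac{1}{18 - -2134 + 2 \left(-194\right)^{2}} = \frac{1}{18 + 2134 + 2 \cdot 37636} = \frac{1}{18 + 2134 + 75272} = \frac{1}{77424}$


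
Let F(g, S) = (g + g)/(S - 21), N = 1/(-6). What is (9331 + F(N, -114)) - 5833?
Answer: 1416691/405 ≈ 3498.0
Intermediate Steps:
N = -⅙ ≈ -0.16667
F(g, S) = 2*g/(-21 + S) (F(g, S) = (2*g)/(-21 + S) = 2*g/(-21 + S))
(9331 + F(N, -114)) - 5833 = (9331 + 2*(-⅙)/(-21 - 114)) - 5833 = (9331 + 2*(-⅙)/(-135)) - 5833 = (9331 + 2*(-⅙)*(-1/135)) - 5833 = (9331 + 1/405) - 5833 = 3779056/405 - 5833 = 1416691/405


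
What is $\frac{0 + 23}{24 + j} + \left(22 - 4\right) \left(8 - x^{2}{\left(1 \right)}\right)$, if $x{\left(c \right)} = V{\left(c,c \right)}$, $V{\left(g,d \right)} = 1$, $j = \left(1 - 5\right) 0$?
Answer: $\frac{3047}{24} \approx 126.96$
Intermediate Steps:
$j = 0$ ($j = \left(-4\right) 0 = 0$)
$x{\left(c \right)} = 1$
$\frac{0 + 23}{24 + j} + \left(22 - 4\right) \left(8 - x^{2}{\left(1 \right)}\right) = \frac{0 + 23}{24 + 0} + \left(22 - 4\right) \left(8 - 1^{2}\right) = \frac{23}{24} + \left(22 - 4\right) \left(8 - 1\right) = 23 \cdot \frac{1}{24} + 18 \left(8 - 1\right) = \frac{23}{24} + 18 \cdot 7 = \frac{23}{24} + 126 = \frac{3047}{24}$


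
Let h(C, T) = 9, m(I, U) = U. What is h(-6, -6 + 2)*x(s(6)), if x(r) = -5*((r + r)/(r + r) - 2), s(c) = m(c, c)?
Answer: 45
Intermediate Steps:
s(c) = c
x(r) = 5 (x(r) = -5*((2*r)/((2*r)) - 2) = -5*((2*r)*(1/(2*r)) - 2) = -5*(1 - 2) = -5*(-1) = 5)
h(-6, -6 + 2)*x(s(6)) = 9*5 = 45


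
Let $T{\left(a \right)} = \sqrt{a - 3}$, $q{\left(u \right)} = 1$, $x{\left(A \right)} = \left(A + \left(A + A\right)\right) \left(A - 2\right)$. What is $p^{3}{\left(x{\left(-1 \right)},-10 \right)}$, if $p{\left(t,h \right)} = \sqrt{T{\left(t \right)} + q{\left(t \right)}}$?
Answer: $\left(1 + \sqrt{6}\right)^{\frac{3}{2}} \approx 6.4067$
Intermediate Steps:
$x{\left(A \right)} = 3 A \left(-2 + A\right)$ ($x{\left(A \right)} = \left(A + 2 A\right) \left(-2 + A\right) = 3 A \left(-2 + A\right)$)
$T{\left(a \right)} = \sqrt{-3 + a}$
$p{\left(t,h \right)} = \sqrt{1 + \sqrt{-3 + t}}$ ($p{\left(t,h \right)} = \sqrt{\sqrt{-3 + t} + 1} = \sqrt{1 + \sqrt{-3 + t}}$)
$p^{3}{\left(x{\left(-1 \right)},-10 \right)} = \left(\sqrt{1 + \sqrt{-3 + 3 \left(-1\right) \left(-2 - 1\right)}}\right)^{3} = \left(\sqrt{1 + \sqrt{-3 + 3 \left(-1\right) \left(-3\right)}}\right)^{3} = \left(\sqrt{1 + \sqrt{-3 + 9}}\right)^{3} = \left(\sqrt{1 + \sqrt{6}}\right)^{3} = \left(1 + \sqrt{6}\right)^{\frac{3}{2}}$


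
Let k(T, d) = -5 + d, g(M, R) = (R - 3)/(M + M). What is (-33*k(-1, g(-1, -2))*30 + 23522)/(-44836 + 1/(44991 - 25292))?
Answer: -512114903/883224363 ≈ -0.57982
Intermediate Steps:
g(M, R) = (-3 + R)/(2*M) (g(M, R) = (-3 + R)/((2*M)) = (-3 + R)*(1/(2*M)) = (-3 + R)/(2*M))
(-33*k(-1, g(-1, -2))*30 + 23522)/(-44836 + 1/(44991 - 25292)) = (-33*(-5 + (½)*(-3 - 2)/(-1))*30 + 23522)/(-44836 + 1/(44991 - 25292)) = (-33*(-5 + (½)*(-1)*(-5))*30 + 23522)/(-44836 + 1/19699) = (-33*(-5 + 5/2)*30 + 23522)/(-44836 + 1/19699) = (-33*(-5/2)*30 + 23522)/(-883224363/19699) = ((165/2)*30 + 23522)*(-19699/883224363) = (2475 + 23522)*(-19699/883224363) = 25997*(-19699/883224363) = -512114903/883224363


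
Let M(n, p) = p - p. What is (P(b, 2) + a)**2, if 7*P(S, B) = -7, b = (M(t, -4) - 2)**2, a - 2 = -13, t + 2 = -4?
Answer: 144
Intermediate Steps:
t = -6 (t = -2 - 4 = -6)
M(n, p) = 0
a = -11 (a = 2 - 13 = -11)
b = 4 (b = (0 - 2)**2 = (-2)**2 = 4)
P(S, B) = -1 (P(S, B) = (1/7)*(-7) = -1)
(P(b, 2) + a)**2 = (-1 - 11)**2 = (-12)**2 = 144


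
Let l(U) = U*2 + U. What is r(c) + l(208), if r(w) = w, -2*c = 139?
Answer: 1109/2 ≈ 554.50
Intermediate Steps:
l(U) = 3*U (l(U) = 2*U + U = 3*U)
c = -139/2 (c = -1/2*139 = -139/2 ≈ -69.500)
r(c) + l(208) = -139/2 + 3*208 = -139/2 + 624 = 1109/2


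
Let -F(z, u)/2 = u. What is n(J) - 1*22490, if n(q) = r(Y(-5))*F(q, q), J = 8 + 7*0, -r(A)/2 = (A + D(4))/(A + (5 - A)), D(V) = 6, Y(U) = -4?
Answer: -112386/5 ≈ -22477.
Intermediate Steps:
F(z, u) = -2*u
r(A) = -12/5 - 2*A/5 (r(A) = -2*(A + 6)/(A + (5 - A)) = -2*(6 + A)/5 = -2*(6/5 + A/5) = -12/5 - 2*A/5)
J = 8 (J = 8 + 0 = 8)
n(q) = 8*q/5 (n(q) = (-12/5 - ⅖*(-4))*(-2*q) = (-12/5 + 8/5)*(-2*q) = -(-8)*q/5 = 8*q/5)
n(J) - 1*22490 = (8/5)*8 - 1*22490 = 64/5 - 22490 = -112386/5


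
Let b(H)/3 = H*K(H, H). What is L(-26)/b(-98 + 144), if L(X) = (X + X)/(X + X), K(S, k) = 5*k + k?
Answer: 1/38088 ≈ 2.6255e-5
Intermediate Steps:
K(S, k) = 6*k
b(H) = 18*H² (b(H) = 3*(H*(6*H)) = 3*(6*H²) = 18*H²)
L(X) = 1 (L(X) = (2*X)/((2*X)) = (2*X)*(1/(2*X)) = 1)
L(-26)/b(-98 + 144) = 1/(18*(-98 + 144)²) = 1/(18*46²) = 1/(18*2116) = 1/38088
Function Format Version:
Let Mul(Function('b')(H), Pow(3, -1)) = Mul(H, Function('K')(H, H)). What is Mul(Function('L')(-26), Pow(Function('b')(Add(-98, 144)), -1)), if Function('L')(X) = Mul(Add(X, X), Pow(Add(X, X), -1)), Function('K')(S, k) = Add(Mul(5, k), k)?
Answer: Rational(1, 38088) ≈ 2.6255e-5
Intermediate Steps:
Function('K')(S, k) = Mul(6, k)
Function('b')(H) = Mul(18, Pow(H, 2)) (Function('b')(H) = Mul(3, Mul(H, Mul(6, H))) = Mul(3, Mul(6, Pow(H, 2))) = Mul(18, Pow(H, 2)))
Function('L')(X) = 1 (Function('L')(X) = Mul(Mul(2, X), Pow(Mul(2, X), -1)) = Mul(Mul(2, X), Mul(Rational(1, 2), Pow(X, -1))) = 1)
Mul(Function('L')(-26), Pow(Function('b')(Add(-98, 144)), -1)) = Mul(1, Pow(Mul(18, Pow(Add(-98, 144), 2)), -1)) = Mul(1, Pow(Mul(18, Pow(46, 2)), -1)) = Mul(1, Pow(Mul(18, 2116), -1)) = Mul(1, Pow(38088, -1)) = Mul(1, Rational(1, 38088)) = Rational(1, 38088)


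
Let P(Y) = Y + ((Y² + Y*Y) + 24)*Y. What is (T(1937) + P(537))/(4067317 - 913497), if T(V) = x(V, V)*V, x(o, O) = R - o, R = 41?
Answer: 306049179/3153820 ≈ 97.041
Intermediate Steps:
P(Y) = Y + Y*(24 + 2*Y²) (P(Y) = Y + ((Y² + Y²) + 24)*Y = Y + (2*Y² + 24)*Y = Y + (24 + 2*Y²)*Y = Y + Y*(24 + 2*Y²))
x(o, O) = 41 - o
T(V) = V*(41 - V) (T(V) = (41 - V)*V = V*(41 - V))
(T(1937) + P(537))/(4067317 - 913497) = (1937*(41 - 1*1937) + 537*(25 + 2*537²))/(4067317 - 913497) = (1937*(41 - 1937) + 537*(25 + 2*288369))/3153820 = (1937*(-1896) + 537*(25 + 576738))*(1/3153820) = (-3672552 + 537*576763)*(1/3153820) = (-3672552 + 309721731)*(1/3153820) = 306049179*(1/3153820) = 306049179/3153820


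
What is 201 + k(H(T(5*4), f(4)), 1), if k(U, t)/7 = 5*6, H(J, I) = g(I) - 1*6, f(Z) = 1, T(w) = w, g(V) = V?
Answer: 411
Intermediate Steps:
H(J, I) = -6 + I (H(J, I) = I - 1*6 = I - 6 = -6 + I)
k(U, t) = 210 (k(U, t) = 7*(5*6) = 7*30 = 210)
201 + k(H(T(5*4), f(4)), 1) = 201 + 210 = 411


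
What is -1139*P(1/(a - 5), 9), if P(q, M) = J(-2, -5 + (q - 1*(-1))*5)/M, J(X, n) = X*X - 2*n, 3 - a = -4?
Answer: 1139/9 ≈ 126.56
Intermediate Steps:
a = 7 (a = 3 - 1*(-4) = 3 + 4 = 7)
J(X, n) = X**2 - 2*n
P(q, M) = (4 - 10*q)/M (P(q, M) = ((-2)**2 - 2*(-5 + (q - 1*(-1))*5))/M = (4 - 2*(-5 + (q + 1)*5))/M = (4 - 2*(-5 + (1 + q)*5))/M = (4 - 2*(-5 + (5 + 5*q)))/M = (4 - 10*q)/M)
-1139*P(1/(a - 5), 9) = -2278*(2 - 5/(7 - 5))/9 = -2278*(2 - 5/2)/9 = -2278*(-1)/(9*2) = -1139*(-1/9) = 1139/9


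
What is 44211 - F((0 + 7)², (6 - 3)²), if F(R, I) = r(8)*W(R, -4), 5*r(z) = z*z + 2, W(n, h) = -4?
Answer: 221319/5 ≈ 44264.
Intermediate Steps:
r(z) = ⅖ + z²/5 (r(z) = (z*z + 2)/5 = (z² + 2)/5 = (2 + z²)/5 = ⅖ + z²/5)
F(R, I) = -264/5 (F(R, I) = (⅖ + (⅕)*8²)*(-4) = (⅖ + (⅕)*64)*(-4) = (⅖ + 64/5)*(-4) = (66/5)*(-4) = -264/5)
44211 - F((0 + 7)², (6 - 3)²) = 44211 - 1*(-264/5) = 44211 + 264/5 = 221319/5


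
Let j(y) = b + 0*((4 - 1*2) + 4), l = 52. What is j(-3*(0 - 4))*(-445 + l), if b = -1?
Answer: 393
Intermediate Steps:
j(y) = -1 (j(y) = -1 + 0*((4 - 1*2) + 4) = -1 + 0*((4 - 2) + 4) = -1 + 0*(2 + 4) = -1 + 0*6 = -1 + 0 = -1)
j(-3*(0 - 4))*(-445 + l) = -(-445 + 52) = -1*(-393) = 393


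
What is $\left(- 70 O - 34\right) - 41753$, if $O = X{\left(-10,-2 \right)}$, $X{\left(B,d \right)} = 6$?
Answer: $-42207$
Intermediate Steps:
$O = 6$
$\left(- 70 O - 34\right) - 41753 = \left(\left(-70\right) 6 - 34\right) - 41753 = \left(-420 - 34\right) - 41753 = -454 - 41753 = -42207$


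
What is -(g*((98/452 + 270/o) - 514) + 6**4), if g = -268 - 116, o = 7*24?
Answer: -156595536/791 ≈ -1.9797e+5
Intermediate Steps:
o = 168
g = -384
-(g*((98/452 + 270/o) - 514) + 6**4) = -(-384*((98/452 + 270/168) - 514) + 6**4) = -(-384*((98*(1/452) + 270*(1/168)) - 514) + 1296) = -(-384*((49/226 + 45/28) - 514) + 1296) = -(-384*(5771/3164 - 514) + 1296) = -(-384*(-1620525/3164) + 1296) = -(155570400/791 + 1296) = -1*156595536/791 = -156595536/791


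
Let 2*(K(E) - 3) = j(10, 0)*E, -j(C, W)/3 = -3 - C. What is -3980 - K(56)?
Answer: -5075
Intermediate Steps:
j(C, W) = 9 + 3*C (j(C, W) = -3*(-3 - C) = 9 + 3*C)
K(E) = 3 + 39*E/2 (K(E) = 3 + ((9 + 3*10)*E)/2 = 3 + ((9 + 30)*E)/2 = 3 + (39*E)/2 = 3 + 39*E/2)
-3980 - K(56) = -3980 - (3 + (39/2)*56) = -3980 - (3 + 1092) = -3980 - 1*1095 = -3980 - 1095 = -5075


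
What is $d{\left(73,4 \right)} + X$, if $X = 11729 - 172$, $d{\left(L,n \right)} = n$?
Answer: $11561$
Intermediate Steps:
$X = 11557$
$d{\left(73,4 \right)} + X = 4 + 11557 = 11561$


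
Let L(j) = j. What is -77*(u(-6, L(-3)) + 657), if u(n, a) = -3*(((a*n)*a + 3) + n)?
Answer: -63756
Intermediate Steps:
u(n, a) = -9 - 3*n - 3*n*a² (u(n, a) = -3*((n*a² + 3) + n) = -3*((3 + n*a²) + n) = -3*(3 + n + n*a²) = -9 - 3*n - 3*n*a²)
-77*(u(-6, L(-3)) + 657) = -77*((-9 - 3*(-6) - 3*(-6)*(-3)²) + 657) = -77*((-9 + 18 - 3*(-6)*9) + 657) = -77*((-9 + 18 + 162) + 657) = -77*(171 + 657) = -77*828 = -63756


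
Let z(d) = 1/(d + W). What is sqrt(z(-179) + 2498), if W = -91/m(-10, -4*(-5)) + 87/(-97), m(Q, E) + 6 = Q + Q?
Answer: 2*sqrt(731335827486)/34221 ≈ 49.980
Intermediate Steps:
m(Q, E) = -6 + 2*Q (m(Q, E) = -6 + (Q + Q) = -6 + 2*Q)
W = 505/194 (W = -91/(-6 + 2*(-10)) + 87/(-97) = -91/(-6 - 20) + 87*(-1/97) = -91/(-26) - 87/97 = -91*(-1/26) - 87/97 = 7/2 - 87/97 = 505/194 ≈ 2.6031)
z(d) = 1/(505/194 + d) (z(d) = 1/(d + 505/194) = 1/(505/194 + d))
sqrt(z(-179) + 2498) = sqrt(194/(505 + 194*(-179)) + 2498) = sqrt(194/(505 - 34726) + 2498) = sqrt(194/(-34221) + 2498) = sqrt(194*(-1/34221) + 2498) = sqrt(-194/34221 + 2498) = sqrt(85483864/34221) = 2*sqrt(731335827486)/34221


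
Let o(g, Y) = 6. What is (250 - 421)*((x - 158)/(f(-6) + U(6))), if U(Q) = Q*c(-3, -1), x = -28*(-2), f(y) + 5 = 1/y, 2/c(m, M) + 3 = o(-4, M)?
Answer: -104652/7 ≈ -14950.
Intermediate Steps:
c(m, M) = 2/3 (c(m, M) = 2/(-3 + 6) = 2/3)
f(y) = -5 + 1/y
x = 56
U(Q) = 2*Q/3 (U(Q) = Q*(2/3) = 2*Q/3)
(250 - 421)*((x - 158)/(f(-6) + U(6))) = (250 - 421)*((56 - 158)/((-5 + 1/(-6)) + (2/3)*6)) = -(-17442)/((-5 - 1/6) + 4) = -(-17442)/(-31/6 + 4) = -(-17442)/(-7/6) = -(-17442)*(-6)/7 = -171*612/7 = -104652/7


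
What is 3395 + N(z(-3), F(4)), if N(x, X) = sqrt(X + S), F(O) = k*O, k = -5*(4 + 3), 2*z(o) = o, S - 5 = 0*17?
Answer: 3395 + 3*I*sqrt(15) ≈ 3395.0 + 11.619*I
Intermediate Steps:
S = 5 (S = 5 + 0*17 = 5 + 0 = 5)
z(o) = o/2
k = -35 (k = -5*7 = -35)
F(O) = -35*O
N(x, X) = sqrt(5 + X) (N(x, X) = sqrt(X + 5) = sqrt(5 + X))
3395 + N(z(-3), F(4)) = 3395 + sqrt(5 - 35*4) = 3395 + sqrt(5 - 140) = 3395 + sqrt(-135) = 3395 + 3*I*sqrt(15)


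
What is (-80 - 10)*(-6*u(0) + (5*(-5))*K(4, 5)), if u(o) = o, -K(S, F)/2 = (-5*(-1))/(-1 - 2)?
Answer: 7500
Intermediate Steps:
K(S, F) = 10/3 (K(S, F) = -2*(-5*(-1))/(-1 - 2) = -10/(-3) = -10*(-1)/3 = -2*(-5/3) = 10/3)
(-80 - 10)*(-6*u(0) + (5*(-5))*K(4, 5)) = (-80 - 10)*(-6*0 + (5*(-5))*(10/3)) = -90*(0 - 25*10/3) = -90*(0 - 250/3) = -90*(-250/3) = 7500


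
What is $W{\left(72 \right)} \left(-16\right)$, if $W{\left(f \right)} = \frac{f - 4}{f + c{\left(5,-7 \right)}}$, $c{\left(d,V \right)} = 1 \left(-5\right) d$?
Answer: $- \frac{1088}{47} \approx -23.149$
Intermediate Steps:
$c{\left(d,V \right)} = - 5 d$
$W{\left(f \right)} = \frac{-4 + f}{-25 + f}$ ($W{\left(f \right)} = \frac{f - 4}{f - 25} = \frac{-4 + f}{f - 25} = \frac{-4 + f}{-25 + f}$)
$W{\left(72 \right)} \left(-16\right) = \frac{-4 + 72}{-25 + 72} \left(-16\right) = \frac{1}{47} \cdot 68 \left(-16\right) = \frac{68}{47} \left(-16\right) = - \frac{1088}{47}$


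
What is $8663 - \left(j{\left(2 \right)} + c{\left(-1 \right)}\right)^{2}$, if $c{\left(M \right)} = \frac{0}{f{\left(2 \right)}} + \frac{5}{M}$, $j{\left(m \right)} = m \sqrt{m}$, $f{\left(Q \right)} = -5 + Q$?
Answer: $8630 + 20 \sqrt{2} \approx 8658.3$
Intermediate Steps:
$j{\left(m \right)} = m^{\frac{3}{2}}$
$c{\left(M \right)} = \frac{5}{M}$ ($c{\left(M \right)} = \frac{0}{-5 + 2} + \frac{5}{M} = \frac{0}{-3} + \frac{5}{M} = 0 \left(- \frac{1}{3}\right) + \frac{5}{M} = 0 + \frac{5}{M} = \frac{5}{M}$)
$8663 - \left(j{\left(2 \right)} + c{\left(-1 \right)}\right)^{2} = 8663 - \left(2^{\frac{3}{2}} + \frac{5}{-1}\right)^{2} = 8663 - \left(2 \sqrt{2} + 5 \left(-1\right)\right)^{2} = 8663 - \left(2 \sqrt{2} - 5\right)^{2} = 8663 - \left(-5 + 2 \sqrt{2}\right)^{2}$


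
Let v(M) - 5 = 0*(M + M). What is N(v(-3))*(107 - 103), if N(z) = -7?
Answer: -28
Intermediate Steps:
v(M) = 5 (v(M) = 5 + 0*(M + M) = 5 + 0*(2*M) = 5 + 0 = 5)
N(v(-3))*(107 - 103) = -7*(107 - 103) = -7*4 = -28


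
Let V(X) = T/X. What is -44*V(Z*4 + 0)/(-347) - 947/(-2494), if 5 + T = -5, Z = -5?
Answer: 383477/865418 ≈ 0.44311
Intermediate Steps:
T = -10 (T = -5 - 5 = -10)
V(X) = -10/X
-44*V(Z*4 + 0)/(-347) - 947/(-2494) = -(-440)/(-5*4 + 0)/(-347) - 947/(-2494) = -(-440)/(-20 + 0)*(-1/347) - 947*(-1/2494) = -(-440)/(-20)*(-1/347) + 947/2494 = -(-440)*(-1)/20*(-1/347) + 947/2494 = -44*1/2*(-1/347) + 947/2494 = -22*(-1/347) + 947/2494 = 22/347 + 947/2494 = 383477/865418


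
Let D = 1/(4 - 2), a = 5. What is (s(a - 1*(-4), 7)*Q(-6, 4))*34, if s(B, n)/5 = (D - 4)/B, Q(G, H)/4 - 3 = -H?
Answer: 2380/9 ≈ 264.44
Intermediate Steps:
Q(G, H) = 12 - 4*H (Q(G, H) = 12 + 4*(-H) = 12 - 4*H)
D = ½ (D = 1/2 = ½ ≈ 0.50000)
s(B, n) = -35/(2*B) (s(B, n) = 5*((½ - 4)/B) = 5*(-7/(2*B)) = -35/(2*B))
(s(a - 1*(-4), 7)*Q(-6, 4))*34 = ((-35/(2*(5 - 1*(-4))))*(12 - 4*4))*34 = ((-35/(2*(5 + 4)))*(12 - 16))*34 = (-35/2/9*(-4))*34 = (-35/2*⅑*(-4))*34 = -35/18*(-4)*34 = (70/9)*34 = 2380/9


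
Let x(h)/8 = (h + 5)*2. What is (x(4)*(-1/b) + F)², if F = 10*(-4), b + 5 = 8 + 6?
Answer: 3136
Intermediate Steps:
b = 9 (b = -5 + (8 + 6) = -5 + 14 = 9)
x(h) = 80 + 16*h (x(h) = 8*((h + 5)*2) = 8*((5 + h)*2) = 8*(10 + 2*h) = 80 + 16*h)
F = -40
(x(4)*(-1/b) + F)² = ((80 + 16*4)*(-1/9) - 40)² = ((80 + 64)*(-1*⅑) - 40)² = (144*(-⅑) - 40)² = (-16 - 40)² = (-56)² = 3136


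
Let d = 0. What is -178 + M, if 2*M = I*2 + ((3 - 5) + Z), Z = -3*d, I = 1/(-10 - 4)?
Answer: -2507/14 ≈ -179.07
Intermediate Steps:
I = -1/14 (I = 1/(-14) = -1/14 ≈ -0.071429)
Z = 0 (Z = -3*0 = 0)
M = -15/14 (M = (-1/14*2 + ((3 - 5) + 0))/2 = (-1/7 + (-2 + 0))/2 = (-1/7 - 2)/2 = (1/2)*(-15/7) = -15/14 ≈ -1.0714)
-178 + M = -178 - 15/14 = -2507/14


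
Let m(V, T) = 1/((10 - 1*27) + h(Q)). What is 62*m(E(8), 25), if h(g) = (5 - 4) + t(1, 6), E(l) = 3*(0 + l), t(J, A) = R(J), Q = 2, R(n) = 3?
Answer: -62/13 ≈ -4.7692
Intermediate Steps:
t(J, A) = 3
E(l) = 3*l
h(g) = 4 (h(g) = (5 - 4) + 3 = 1 + 3 = 4)
m(V, T) = -1/13 (m(V, T) = 1/((10 - 1*27) + 4) = 1/((10 - 27) + 4) = 1/(-17 + 4) = 1/(-13) = -1/13)
62*m(E(8), 25) = 62*(-1/13) = -62/13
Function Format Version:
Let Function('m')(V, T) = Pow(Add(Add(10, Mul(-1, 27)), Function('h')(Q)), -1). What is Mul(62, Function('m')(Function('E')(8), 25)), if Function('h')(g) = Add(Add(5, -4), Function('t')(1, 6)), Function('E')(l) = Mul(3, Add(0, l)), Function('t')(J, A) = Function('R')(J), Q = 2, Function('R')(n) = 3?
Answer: Rational(-62, 13) ≈ -4.7692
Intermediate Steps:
Function('t')(J, A) = 3
Function('E')(l) = Mul(3, l)
Function('h')(g) = 4 (Function('h')(g) = Add(Add(5, -4), 3) = Add(1, 3) = 4)
Function('m')(V, T) = Rational(-1, 13) (Function('m')(V, T) = Pow(Add(Add(10, Mul(-1, 27)), 4), -1) = Pow(Add(Add(10, -27), 4), -1) = Pow(Add(-17, 4), -1) = Pow(-13, -1) = Rational(-1, 13))
Mul(62, Function('m')(Function('E')(8), 25)) = Mul(62, Rational(-1, 13)) = Rational(-62, 13)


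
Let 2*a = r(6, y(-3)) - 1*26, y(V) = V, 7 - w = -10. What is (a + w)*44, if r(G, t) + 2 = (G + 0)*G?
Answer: 924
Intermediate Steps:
w = 17 (w = 7 - 1*(-10) = 7 + 10 = 17)
r(G, t) = -2 + G² (r(G, t) = -2 + (G + 0)*G = -2 + G*G = -2 + G²)
a = 4 (a = ((-2 + 6²) - 1*26)/2 = ((-2 + 36) - 26)/2 = (34 - 26)/2 = (½)*8 = 4)
(a + w)*44 = (4 + 17)*44 = 21*44 = 924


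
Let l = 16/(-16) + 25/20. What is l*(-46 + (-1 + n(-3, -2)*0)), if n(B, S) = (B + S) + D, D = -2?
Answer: -47/4 ≈ -11.750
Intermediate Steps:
n(B, S) = -2 + B + S (n(B, S) = (B + S) - 2 = -2 + B + S)
l = ¼ (l = 16*(-1/16) + 25*(1/20) = -1 + 5/4 = ¼ ≈ 0.25000)
l*(-46 + (-1 + n(-3, -2)*0)) = (-46 + (-1 + (-2 - 3 - 2)*0))/4 = (-46 + (-1 - 7*0))/4 = (-46 + (-1 + 0))/4 = (-46 - 1)/4 = (¼)*(-47) = -47/4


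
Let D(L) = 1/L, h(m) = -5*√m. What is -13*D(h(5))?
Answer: 13*√5/25 ≈ 1.1628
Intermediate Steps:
-13*D(h(5)) = -13*(-√5/25) = -(-13)*√5/25 = 13*√5/25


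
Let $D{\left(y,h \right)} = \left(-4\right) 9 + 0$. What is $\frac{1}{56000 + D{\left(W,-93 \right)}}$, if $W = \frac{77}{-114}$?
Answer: $\frac{1}{55964} \approx 1.7869 \cdot 10^{-5}$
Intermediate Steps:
$W = - \frac{77}{114}$ ($W = 77 \left(- \frac{1}{114}\right) = - \frac{77}{114} \approx -0.67544$)
$D{\left(y,h \right)} = -36$ ($D{\left(y,h \right)} = -36 + 0 = -36$)
$\frac{1}{56000 + D{\left(W,-93 \right)}} = \frac{1}{56000 - 36} = \frac{1}{55964}$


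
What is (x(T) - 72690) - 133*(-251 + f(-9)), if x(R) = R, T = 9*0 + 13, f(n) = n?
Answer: -38097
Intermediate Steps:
T = 13 (T = 0 + 13 = 13)
(x(T) - 72690) - 133*(-251 + f(-9)) = (13 - 72690) - 133*(-251 - 9) = -72677 - 133*(-260) = -72677 + 34580 = -38097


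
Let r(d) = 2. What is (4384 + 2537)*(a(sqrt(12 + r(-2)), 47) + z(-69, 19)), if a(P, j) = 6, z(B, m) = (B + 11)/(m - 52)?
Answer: 590592/11 ≈ 53690.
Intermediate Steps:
z(B, m) = (11 + B)/(-52 + m)
(4384 + 2537)*(a(sqrt(12 + r(-2)), 47) + z(-69, 19)) = (4384 + 2537)*(6 + (11 - 69)/(-52 + 19)) = 6921*(6 - 58/(-33)) = 6921*(6 - 1/33*(-58)) = 6921*(6 + 58/33) = 6921*(256/33) = 590592/11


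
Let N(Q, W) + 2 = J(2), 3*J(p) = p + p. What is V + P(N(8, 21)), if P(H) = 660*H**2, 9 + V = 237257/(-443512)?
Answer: 377603965/1330536 ≈ 283.80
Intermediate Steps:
J(p) = 2*p/3 (J(p) = (p + p)/3 = (2*p)/3 = 2*p/3)
N(Q, W) = -2/3 (N(Q, W) = -2 + (2/3)*2 = -2 + 4/3 = -2/3)
V = -4228865/443512 (V = -9 + 237257/(-443512) = -9 + 237257*(-1/443512) = -9 - 237257/443512 = -4228865/443512 ≈ -9.5349)
V + P(N(8, 21)) = -4228865/443512 + 660*(-2/3)**2 = -4228865/443512 + 660*(4/9) = -4228865/443512 + 880/3 = 377603965/1330536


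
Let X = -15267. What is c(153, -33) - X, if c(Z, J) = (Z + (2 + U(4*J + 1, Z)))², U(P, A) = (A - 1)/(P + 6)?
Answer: 608070604/15625 ≈ 38917.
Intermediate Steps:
U(P, A) = (-1 + A)/(6 + P)
c(Z, J) = (2 + Z + (-1 + Z)/(7 + 4*J))² (c(Z, J) = (Z + (2 + (-1 + Z)/(6 + (4*J + 1))))² = (Z + (2 + (-1 + Z)/(6 + (1 + 4*J))))² = (Z + (2 + (-1 + Z)/(7 + 4*J)))² = (2 + Z + (-1 + Z)/(7 + 4*J))²)
c(153, -33) - X = (-1 + 153 + (2 + 153)*(7 + 4*(-33)))²/(7 + 4*(-33))² - 1*(-15267) = (-1 + 153 + 155*(7 - 132))²/(7 - 132)² + 15267 = (-1 + 153 + 155*(-125))²/(-125)² + 15267 = (-1 + 153 - 19375)²/15625 + 15267 = (1/15625)*(-19223)² + 15267 = (1/15625)*369523729 + 15267 = 369523729/15625 + 15267 = 608070604/15625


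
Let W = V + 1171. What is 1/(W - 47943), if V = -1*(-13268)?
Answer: -1/33504 ≈ -2.9847e-5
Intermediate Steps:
V = 13268
W = 14439 (W = 13268 + 1171 = 14439)
1/(W - 47943) = 1/(14439 - 47943) = 1/(-33504) = -1/33504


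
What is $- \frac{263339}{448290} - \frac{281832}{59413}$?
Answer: $- \frac{141988227287}{26634253770} \approx -5.331$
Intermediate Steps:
$- \frac{263339}{448290} - \frac{281832}{59413} = - \frac{141988227287}{26634253770}$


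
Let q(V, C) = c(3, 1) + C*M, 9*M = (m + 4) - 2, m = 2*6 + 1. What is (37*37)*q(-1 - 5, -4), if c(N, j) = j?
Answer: -23273/3 ≈ -7757.7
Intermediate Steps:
m = 13 (m = 12 + 1 = 13)
M = 5/3 (M = ((13 + 4) - 2)/9 = (17 - 2)/9 = (⅑)*15 = 5/3 ≈ 1.6667)
q(V, C) = 1 + 5*C/3 (q(V, C) = 1 + C*(5/3) = 1 + 5*C/3)
(37*37)*q(-1 - 5, -4) = (37*37)*(1 + (5/3)*(-4)) = 1369*(1 - 20/3) = 1369*(-17/3) = -23273/3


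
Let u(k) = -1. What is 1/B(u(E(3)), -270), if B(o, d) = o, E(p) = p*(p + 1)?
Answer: -1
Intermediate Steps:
E(p) = p*(1 + p)
1/B(u(E(3)), -270) = 1/(-1) = -1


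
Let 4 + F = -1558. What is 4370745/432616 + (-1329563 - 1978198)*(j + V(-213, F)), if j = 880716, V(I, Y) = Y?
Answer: -1258060875016980759/432616 ≈ -2.9080e+12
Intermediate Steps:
F = -1562 (F = -4 - 1558 = -1562)
4370745/432616 + (-1329563 - 1978198)*(j + V(-213, F)) = 4370745/432616 + (-1329563 - 1978198)*(880716 - 1562) = 4370745*(1/432616) - 3307761*879154 = 4370745/432616 - 2908031314194 = -1258060875016980759/432616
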